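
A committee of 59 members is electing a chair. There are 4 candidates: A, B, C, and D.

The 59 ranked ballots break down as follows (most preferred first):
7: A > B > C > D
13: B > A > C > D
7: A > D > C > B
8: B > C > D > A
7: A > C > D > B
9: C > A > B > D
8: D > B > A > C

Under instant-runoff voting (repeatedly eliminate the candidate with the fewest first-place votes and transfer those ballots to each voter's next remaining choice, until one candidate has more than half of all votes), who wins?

A

Round 1: A 21, B 21, C 9, D 8. D eliminated.
Round 2: A 21, B 29, C 9. C eliminated.
Round 3: A 30, B 29. A has a majority (≥30).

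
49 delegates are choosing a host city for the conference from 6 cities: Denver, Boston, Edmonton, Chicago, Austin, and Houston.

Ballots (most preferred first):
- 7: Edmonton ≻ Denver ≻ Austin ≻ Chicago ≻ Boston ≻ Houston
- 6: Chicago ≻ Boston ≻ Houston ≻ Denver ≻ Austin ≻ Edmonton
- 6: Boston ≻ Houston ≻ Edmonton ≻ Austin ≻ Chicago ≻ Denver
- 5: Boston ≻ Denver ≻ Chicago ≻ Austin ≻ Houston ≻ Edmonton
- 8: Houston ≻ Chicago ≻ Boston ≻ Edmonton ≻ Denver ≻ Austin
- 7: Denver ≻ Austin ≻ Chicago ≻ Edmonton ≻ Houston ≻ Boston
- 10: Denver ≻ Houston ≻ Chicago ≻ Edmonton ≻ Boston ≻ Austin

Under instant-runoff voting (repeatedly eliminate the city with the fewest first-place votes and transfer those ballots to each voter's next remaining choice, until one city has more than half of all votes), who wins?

Boston

Round 1: Denver 17, Boston 11, Edmonton 7, Chicago 6, Austin 0, Houston 8. Austin eliminated.
Round 2: Denver 17, Boston 11, Edmonton 7, Chicago 6, Houston 8. Chicago eliminated.
Round 3: Denver 17, Boston 17, Edmonton 7, Houston 8. Edmonton eliminated.
Round 4: Denver 24, Boston 17, Houston 8. Houston eliminated.
Round 5: Denver 24, Boston 25. Boston has a majority (≥25).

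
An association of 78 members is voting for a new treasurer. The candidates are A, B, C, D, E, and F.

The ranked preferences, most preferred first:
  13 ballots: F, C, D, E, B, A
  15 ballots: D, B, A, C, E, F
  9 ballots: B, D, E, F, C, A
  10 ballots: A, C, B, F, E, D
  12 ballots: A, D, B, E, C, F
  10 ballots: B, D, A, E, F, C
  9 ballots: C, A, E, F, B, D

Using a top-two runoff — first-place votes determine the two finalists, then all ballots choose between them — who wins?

Round 1 first-place votes: A 22, B 19, C 9, D 15, E 0, F 13. A and B advance.
Runoff: A is ranked above B on 31 ballots, B above A on 47.

B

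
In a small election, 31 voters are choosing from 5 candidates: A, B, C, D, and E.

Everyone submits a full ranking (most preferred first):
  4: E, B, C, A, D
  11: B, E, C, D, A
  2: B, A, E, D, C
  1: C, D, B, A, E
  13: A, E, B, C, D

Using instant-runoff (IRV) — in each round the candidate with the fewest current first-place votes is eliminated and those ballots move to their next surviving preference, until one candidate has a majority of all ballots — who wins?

B

Round 1: A 13, B 13, C 1, D 0, E 4. D eliminated.
Round 2: A 13, B 13, C 1, E 4. C eliminated.
Round 3: A 13, B 14, E 4. E eliminated.
Round 4: A 13, B 18. B has a majority (≥16).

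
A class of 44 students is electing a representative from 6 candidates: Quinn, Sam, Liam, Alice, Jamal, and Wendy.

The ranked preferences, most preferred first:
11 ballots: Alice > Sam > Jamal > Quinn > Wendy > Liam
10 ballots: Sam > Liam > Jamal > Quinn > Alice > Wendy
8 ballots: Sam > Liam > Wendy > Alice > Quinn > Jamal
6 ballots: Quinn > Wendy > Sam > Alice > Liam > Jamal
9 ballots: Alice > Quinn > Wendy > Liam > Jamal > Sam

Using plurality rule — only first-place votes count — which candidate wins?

Alice

First-place votes: Quinn 6, Sam 18, Liam 0, Alice 20, Jamal 0, Wendy 0.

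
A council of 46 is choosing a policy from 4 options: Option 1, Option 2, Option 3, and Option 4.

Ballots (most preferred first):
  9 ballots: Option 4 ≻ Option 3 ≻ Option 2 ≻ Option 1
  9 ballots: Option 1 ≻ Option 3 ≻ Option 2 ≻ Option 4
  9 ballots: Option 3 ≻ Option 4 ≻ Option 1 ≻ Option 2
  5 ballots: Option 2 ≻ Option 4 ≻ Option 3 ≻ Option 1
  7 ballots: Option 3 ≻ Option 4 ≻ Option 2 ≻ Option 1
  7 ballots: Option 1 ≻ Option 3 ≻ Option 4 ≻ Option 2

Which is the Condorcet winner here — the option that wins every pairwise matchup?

Option 3 vs Option 1: 30–16
Option 3 vs Option 2: 41–5
Option 3 vs Option 4: 32–14
Option 3 beats every other option.

Option 3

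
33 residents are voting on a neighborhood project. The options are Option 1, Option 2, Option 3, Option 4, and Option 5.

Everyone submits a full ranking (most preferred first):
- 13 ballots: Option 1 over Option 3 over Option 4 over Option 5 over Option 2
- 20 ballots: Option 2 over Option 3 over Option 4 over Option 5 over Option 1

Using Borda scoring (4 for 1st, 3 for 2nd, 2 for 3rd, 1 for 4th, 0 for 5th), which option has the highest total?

Option 3

Option 1: 13×4 + 20×0 = 52
Option 2: 13×0 + 20×4 = 80
Option 3: 13×3 + 20×3 = 99
Option 4: 13×2 + 20×2 = 66
Option 5: 13×1 + 20×1 = 33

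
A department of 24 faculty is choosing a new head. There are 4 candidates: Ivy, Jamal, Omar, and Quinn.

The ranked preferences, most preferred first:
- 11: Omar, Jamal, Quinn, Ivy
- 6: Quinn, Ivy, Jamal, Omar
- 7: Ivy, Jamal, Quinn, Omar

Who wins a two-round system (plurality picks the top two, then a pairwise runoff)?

Ivy

Round 1 first-place votes: Ivy 7, Jamal 0, Omar 11, Quinn 6. Omar and Ivy advance.
Runoff: Omar is ranked above Ivy on 11 ballots, Ivy above Omar on 13.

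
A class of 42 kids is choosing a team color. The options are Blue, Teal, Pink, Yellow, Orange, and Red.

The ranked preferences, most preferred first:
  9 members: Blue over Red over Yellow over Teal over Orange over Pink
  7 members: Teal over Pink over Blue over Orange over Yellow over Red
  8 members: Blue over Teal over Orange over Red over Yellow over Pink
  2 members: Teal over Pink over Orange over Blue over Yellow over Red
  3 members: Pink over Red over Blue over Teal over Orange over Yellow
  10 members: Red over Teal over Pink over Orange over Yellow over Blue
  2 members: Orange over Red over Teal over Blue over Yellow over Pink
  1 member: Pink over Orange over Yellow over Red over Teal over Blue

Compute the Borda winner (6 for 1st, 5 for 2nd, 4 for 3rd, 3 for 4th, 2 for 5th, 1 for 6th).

Teal

Blue: 9×6 + 7×4 + 8×6 + 2×3 + 3×4 + 10×1 + 2×3 + 1×1 = 165
Teal: 9×3 + 7×6 + 8×5 + 2×6 + 3×3 + 10×5 + 2×4 + 1×2 = 190
Pink: 9×1 + 7×5 + 8×1 + 2×5 + 3×6 + 10×4 + 2×1 + 1×6 = 128
Yellow: 9×4 + 7×2 + 8×2 + 2×2 + 3×1 + 10×2 + 2×2 + 1×4 = 101
Orange: 9×2 + 7×3 + 8×4 + 2×4 + 3×2 + 10×3 + 2×6 + 1×5 = 132
Red: 9×5 + 7×1 + 8×3 + 2×1 + 3×5 + 10×6 + 2×5 + 1×3 = 166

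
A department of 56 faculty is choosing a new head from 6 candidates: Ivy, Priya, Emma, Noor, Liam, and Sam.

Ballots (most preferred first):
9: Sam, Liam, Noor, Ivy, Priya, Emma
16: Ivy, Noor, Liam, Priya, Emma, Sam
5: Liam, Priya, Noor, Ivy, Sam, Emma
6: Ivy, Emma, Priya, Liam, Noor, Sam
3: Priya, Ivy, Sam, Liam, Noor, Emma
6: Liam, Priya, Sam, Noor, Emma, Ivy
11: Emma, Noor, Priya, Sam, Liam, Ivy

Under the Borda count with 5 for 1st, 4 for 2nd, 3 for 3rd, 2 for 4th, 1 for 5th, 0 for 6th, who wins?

Ivy: 9×2 + 16×5 + 5×2 + 6×5 + 3×4 + 6×0 + 11×0 = 150
Priya: 9×1 + 16×2 + 5×4 + 6×3 + 3×5 + 6×4 + 11×3 = 151
Emma: 9×0 + 16×1 + 5×0 + 6×4 + 3×0 + 6×1 + 11×5 = 101
Noor: 9×3 + 16×4 + 5×3 + 6×1 + 3×1 + 6×2 + 11×4 = 171
Liam: 9×4 + 16×3 + 5×5 + 6×2 + 3×2 + 6×5 + 11×1 = 168
Sam: 9×5 + 16×0 + 5×1 + 6×0 + 3×3 + 6×3 + 11×2 = 99

Noor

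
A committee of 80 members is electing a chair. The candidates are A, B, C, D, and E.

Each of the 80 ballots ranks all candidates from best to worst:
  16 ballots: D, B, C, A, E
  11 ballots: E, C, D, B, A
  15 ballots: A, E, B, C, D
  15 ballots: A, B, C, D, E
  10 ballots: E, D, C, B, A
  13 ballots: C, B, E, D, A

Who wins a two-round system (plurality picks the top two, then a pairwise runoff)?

Round 1 first-place votes: A 30, B 0, C 13, D 16, E 21. A and E advance.
Runoff: A is ranked above E on 46 ballots, E above A on 34.

A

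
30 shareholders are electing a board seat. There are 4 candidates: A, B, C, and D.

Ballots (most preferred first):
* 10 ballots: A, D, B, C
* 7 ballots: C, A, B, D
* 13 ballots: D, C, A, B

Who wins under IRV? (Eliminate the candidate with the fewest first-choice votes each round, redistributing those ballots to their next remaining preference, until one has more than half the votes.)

Round 1: A 10, B 0, C 7, D 13. B eliminated.
Round 2: A 10, C 7, D 13. C eliminated.
Round 3: A 17, D 13. A has a majority (≥16).

A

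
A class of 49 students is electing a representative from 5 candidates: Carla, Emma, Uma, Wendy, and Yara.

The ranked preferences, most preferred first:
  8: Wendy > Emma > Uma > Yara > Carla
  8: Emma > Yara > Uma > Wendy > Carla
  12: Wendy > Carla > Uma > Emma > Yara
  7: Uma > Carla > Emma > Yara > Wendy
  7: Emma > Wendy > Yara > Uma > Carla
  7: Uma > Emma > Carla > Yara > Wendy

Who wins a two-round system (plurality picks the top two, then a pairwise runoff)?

Round 1 first-place votes: Carla 0, Emma 15, Uma 14, Wendy 20, Yara 0. Wendy and Emma advance.
Runoff: Wendy is ranked above Emma on 20 ballots, Emma above Wendy on 29.

Emma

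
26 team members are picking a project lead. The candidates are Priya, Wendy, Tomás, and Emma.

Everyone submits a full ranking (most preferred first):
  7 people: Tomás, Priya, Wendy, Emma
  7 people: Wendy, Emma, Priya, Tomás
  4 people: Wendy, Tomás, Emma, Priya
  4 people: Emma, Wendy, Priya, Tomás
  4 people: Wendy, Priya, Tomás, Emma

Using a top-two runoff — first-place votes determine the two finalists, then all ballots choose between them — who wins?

Round 1 first-place votes: Priya 0, Wendy 15, Tomás 7, Emma 4. Wendy and Tomás advance.
Runoff: Wendy is ranked above Tomás on 19 ballots, Tomás above Wendy on 7.

Wendy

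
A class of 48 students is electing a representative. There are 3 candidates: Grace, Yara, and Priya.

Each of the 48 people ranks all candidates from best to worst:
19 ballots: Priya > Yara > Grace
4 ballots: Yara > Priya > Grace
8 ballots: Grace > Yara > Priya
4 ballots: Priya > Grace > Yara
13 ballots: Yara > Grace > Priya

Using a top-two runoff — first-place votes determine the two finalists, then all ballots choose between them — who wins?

Yara

Round 1 first-place votes: Grace 8, Yara 17, Priya 23. Priya and Yara advance.
Runoff: Priya is ranked above Yara on 23 ballots, Yara above Priya on 25.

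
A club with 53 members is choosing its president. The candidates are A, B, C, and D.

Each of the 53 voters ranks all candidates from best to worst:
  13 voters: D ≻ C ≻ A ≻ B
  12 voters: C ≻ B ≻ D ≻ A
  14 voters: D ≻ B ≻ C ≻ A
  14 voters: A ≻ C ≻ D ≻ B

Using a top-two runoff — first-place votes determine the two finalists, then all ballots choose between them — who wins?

Round 1 first-place votes: A 14, B 0, C 12, D 27. D and A advance.
Runoff: D is ranked above A on 39 ballots, A above D on 14.

D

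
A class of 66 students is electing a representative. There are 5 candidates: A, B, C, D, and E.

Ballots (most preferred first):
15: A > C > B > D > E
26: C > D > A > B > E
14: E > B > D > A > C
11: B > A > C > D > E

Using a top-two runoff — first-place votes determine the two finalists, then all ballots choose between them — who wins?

A

Round 1 first-place votes: A 15, B 11, C 26, D 0, E 14. C and A advance.
Runoff: C is ranked above A on 26 ballots, A above C on 40.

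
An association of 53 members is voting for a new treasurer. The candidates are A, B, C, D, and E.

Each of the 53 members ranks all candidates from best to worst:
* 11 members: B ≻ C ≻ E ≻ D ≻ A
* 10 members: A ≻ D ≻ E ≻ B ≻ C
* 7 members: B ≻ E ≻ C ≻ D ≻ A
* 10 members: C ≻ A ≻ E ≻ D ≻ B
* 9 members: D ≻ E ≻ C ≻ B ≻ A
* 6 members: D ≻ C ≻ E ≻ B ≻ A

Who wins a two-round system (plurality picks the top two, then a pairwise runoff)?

Round 1 first-place votes: A 10, B 18, C 10, D 15, E 0. B and D advance.
Runoff: B is ranked above D on 18 ballots, D above B on 35.

D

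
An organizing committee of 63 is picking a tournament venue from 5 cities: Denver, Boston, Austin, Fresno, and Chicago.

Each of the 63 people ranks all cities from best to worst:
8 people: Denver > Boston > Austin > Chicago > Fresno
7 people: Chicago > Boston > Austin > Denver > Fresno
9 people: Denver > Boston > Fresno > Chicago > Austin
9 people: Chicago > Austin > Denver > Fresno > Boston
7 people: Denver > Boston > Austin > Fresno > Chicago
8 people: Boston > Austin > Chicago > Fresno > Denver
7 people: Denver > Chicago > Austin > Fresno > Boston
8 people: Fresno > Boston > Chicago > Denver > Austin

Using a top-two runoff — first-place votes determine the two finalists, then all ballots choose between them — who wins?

Chicago

Round 1 first-place votes: Denver 31, Boston 8, Austin 0, Fresno 8, Chicago 16. Denver and Chicago advance.
Runoff: Denver is ranked above Chicago on 31 ballots, Chicago above Denver on 32.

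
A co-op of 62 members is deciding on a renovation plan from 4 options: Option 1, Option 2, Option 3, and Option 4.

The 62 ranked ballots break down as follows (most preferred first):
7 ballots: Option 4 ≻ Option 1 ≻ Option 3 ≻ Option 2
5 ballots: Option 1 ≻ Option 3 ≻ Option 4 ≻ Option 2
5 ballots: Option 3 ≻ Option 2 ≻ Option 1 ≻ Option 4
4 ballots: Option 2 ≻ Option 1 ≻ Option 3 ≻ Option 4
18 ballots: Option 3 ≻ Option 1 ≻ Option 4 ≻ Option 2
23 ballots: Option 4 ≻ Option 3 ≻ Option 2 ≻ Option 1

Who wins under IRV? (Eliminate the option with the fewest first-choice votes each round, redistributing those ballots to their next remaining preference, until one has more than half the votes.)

Option 3

Round 1: Option 1 5, Option 2 4, Option 3 23, Option 4 30. Option 2 eliminated.
Round 2: Option 1 9, Option 3 23, Option 4 30. Option 1 eliminated.
Round 3: Option 3 32, Option 4 30. Option 3 has a majority (≥32).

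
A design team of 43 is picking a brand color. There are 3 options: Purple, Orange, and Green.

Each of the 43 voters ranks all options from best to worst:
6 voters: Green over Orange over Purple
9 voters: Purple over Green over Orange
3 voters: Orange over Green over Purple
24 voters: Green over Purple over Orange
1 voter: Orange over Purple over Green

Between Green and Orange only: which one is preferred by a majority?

Green

Green is ranked above Orange on 39 ballots; Orange above Green on 4.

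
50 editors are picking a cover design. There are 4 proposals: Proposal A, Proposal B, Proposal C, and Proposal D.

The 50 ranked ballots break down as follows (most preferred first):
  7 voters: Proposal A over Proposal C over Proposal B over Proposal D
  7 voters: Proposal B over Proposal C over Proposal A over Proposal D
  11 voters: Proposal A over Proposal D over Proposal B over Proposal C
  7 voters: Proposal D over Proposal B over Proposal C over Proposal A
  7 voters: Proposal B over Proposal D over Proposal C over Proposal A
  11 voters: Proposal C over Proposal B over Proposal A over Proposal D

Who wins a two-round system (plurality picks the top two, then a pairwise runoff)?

Proposal B

Round 1 first-place votes: Proposal A 18, Proposal B 14, Proposal C 11, Proposal D 7. Proposal A and Proposal B advance.
Runoff: Proposal A is ranked above Proposal B on 18 ballots, Proposal B above Proposal A on 32.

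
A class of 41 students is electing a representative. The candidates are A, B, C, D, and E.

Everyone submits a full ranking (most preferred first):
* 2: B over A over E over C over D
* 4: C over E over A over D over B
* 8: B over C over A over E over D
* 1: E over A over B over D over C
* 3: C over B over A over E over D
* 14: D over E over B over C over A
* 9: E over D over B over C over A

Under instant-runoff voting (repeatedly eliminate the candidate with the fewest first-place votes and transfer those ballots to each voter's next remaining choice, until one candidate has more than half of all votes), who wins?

E

Round 1: A 0, B 10, C 7, D 14, E 10. A eliminated.
Round 2: B 10, C 7, D 14, E 10. C eliminated.
Round 3: B 13, D 14, E 14. B eliminated.
Round 4: D 14, E 27. E has a majority (≥21).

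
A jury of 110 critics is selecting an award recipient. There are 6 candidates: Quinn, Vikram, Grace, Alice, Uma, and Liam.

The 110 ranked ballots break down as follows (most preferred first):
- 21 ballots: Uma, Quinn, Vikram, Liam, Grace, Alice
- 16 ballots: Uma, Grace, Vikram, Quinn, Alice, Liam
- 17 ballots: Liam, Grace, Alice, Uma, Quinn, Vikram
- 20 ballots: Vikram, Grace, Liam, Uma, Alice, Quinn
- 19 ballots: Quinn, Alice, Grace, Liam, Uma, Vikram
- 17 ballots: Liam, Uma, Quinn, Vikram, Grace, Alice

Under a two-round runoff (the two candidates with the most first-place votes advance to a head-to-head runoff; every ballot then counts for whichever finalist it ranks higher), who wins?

Liam

Round 1 first-place votes: Quinn 19, Vikram 20, Grace 0, Alice 0, Uma 37, Liam 34. Uma and Liam advance.
Runoff: Uma is ranked above Liam on 37 ballots, Liam above Uma on 73.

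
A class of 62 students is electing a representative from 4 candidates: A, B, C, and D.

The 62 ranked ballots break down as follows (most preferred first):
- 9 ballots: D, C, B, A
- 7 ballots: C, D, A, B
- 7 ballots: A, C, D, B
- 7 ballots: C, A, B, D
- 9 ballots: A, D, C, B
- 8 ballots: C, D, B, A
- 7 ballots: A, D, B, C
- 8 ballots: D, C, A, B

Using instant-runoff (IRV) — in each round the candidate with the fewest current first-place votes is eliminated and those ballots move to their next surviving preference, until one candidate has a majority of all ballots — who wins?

C

Round 1: A 23, B 0, C 22, D 17. B eliminated.
Round 2: A 23, C 22, D 17. D eliminated.
Round 3: A 23, C 39. C has a majority (≥32).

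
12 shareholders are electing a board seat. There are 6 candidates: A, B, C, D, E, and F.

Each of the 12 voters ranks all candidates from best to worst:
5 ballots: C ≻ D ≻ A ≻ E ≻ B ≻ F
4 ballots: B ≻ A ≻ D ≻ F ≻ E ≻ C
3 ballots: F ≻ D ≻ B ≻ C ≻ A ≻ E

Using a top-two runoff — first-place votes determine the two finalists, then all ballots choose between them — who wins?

B

Round 1 first-place votes: A 0, B 4, C 5, D 0, E 0, F 3. C and B advance.
Runoff: C is ranked above B on 5 ballots, B above C on 7.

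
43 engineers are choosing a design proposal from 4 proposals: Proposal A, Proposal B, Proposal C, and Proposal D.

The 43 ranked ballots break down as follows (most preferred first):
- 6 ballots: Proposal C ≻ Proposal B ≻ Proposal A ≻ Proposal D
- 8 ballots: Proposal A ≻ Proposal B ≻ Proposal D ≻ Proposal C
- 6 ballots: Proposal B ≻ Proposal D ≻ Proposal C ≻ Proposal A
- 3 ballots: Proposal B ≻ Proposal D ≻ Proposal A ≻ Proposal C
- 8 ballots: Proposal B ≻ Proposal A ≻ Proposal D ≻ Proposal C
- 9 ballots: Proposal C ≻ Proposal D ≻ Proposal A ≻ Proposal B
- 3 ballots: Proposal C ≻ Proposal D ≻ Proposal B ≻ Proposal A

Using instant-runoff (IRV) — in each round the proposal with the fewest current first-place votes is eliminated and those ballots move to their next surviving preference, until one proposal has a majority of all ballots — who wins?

Round 1: Proposal A 8, Proposal B 17, Proposal C 18, Proposal D 0. Proposal D eliminated.
Round 2: Proposal A 8, Proposal B 17, Proposal C 18. Proposal A eliminated.
Round 3: Proposal B 25, Proposal C 18. Proposal B has a majority (≥22).

Proposal B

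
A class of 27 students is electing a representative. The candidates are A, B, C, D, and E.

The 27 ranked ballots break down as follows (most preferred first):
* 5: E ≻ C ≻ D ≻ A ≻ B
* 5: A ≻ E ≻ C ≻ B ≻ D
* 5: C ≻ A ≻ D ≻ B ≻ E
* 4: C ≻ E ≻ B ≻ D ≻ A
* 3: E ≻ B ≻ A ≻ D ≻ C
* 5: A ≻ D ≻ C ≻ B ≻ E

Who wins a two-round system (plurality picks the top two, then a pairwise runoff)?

C

Round 1 first-place votes: A 10, B 0, C 9, D 0, E 8. A and C advance.
Runoff: A is ranked above C on 13 ballots, C above A on 14.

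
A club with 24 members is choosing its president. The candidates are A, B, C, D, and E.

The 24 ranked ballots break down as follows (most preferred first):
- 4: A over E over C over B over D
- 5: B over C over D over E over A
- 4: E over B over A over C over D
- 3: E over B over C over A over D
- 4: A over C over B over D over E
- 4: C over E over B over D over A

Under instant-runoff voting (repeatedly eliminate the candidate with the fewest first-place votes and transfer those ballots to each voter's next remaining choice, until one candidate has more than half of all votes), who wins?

E

Round 1: A 8, B 5, C 4, D 0, E 7. D eliminated.
Round 2: A 8, B 5, C 4, E 7. C eliminated.
Round 3: A 8, B 5, E 11. B eliminated.
Round 4: A 8, E 16. E has a majority (≥13).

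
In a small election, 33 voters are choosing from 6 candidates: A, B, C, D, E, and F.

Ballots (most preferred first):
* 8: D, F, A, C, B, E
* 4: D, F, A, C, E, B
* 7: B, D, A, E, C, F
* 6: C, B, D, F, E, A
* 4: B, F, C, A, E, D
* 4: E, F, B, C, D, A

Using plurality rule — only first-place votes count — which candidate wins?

First-place votes: A 0, B 11, C 6, D 12, E 4, F 0.

D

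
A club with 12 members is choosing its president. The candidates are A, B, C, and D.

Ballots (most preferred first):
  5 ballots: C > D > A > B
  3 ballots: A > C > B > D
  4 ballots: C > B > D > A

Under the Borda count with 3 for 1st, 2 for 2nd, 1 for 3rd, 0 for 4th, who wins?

C

A: 5×1 + 3×3 + 4×0 = 14
B: 5×0 + 3×1 + 4×2 = 11
C: 5×3 + 3×2 + 4×3 = 33
D: 5×2 + 3×0 + 4×1 = 14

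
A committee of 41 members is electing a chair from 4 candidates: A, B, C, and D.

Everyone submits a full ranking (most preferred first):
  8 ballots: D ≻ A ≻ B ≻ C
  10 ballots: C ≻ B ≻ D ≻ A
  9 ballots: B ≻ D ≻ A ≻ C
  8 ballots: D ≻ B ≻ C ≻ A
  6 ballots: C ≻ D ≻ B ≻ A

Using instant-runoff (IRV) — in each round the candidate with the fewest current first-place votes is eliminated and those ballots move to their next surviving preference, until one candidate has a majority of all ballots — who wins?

Round 1: A 0, B 9, C 16, D 16. A eliminated.
Round 2: B 9, C 16, D 16. B eliminated.
Round 3: C 16, D 25. D has a majority (≥21).

D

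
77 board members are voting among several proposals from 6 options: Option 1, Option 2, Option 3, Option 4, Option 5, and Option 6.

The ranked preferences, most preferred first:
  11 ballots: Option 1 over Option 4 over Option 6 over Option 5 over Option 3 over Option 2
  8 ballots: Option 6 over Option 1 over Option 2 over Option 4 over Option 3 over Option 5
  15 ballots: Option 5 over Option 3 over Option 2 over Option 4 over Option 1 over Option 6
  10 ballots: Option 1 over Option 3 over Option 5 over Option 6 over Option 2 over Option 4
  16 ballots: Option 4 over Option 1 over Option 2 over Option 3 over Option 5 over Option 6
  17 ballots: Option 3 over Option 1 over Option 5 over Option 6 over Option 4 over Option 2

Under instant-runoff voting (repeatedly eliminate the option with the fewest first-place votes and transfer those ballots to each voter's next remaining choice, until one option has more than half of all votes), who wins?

Option 1

Round 1: Option 1 21, Option 2 0, Option 3 17, Option 4 16, Option 5 15, Option 6 8. Option 2 eliminated.
Round 2: Option 1 21, Option 3 17, Option 4 16, Option 5 15, Option 6 8. Option 6 eliminated.
Round 3: Option 1 29, Option 3 17, Option 4 16, Option 5 15. Option 5 eliminated.
Round 4: Option 1 29, Option 3 32, Option 4 16. Option 4 eliminated.
Round 5: Option 1 45, Option 3 32. Option 1 has a majority (≥39).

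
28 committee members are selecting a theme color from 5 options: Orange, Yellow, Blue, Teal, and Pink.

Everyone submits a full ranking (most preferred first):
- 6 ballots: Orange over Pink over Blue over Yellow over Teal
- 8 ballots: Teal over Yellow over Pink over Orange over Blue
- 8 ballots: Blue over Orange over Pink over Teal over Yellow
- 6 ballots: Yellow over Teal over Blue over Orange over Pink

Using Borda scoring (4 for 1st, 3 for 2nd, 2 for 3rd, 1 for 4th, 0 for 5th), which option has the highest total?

Orange

Orange: 6×4 + 8×1 + 8×3 + 6×1 = 62
Yellow: 6×1 + 8×3 + 8×0 + 6×4 = 54
Blue: 6×2 + 8×0 + 8×4 + 6×2 = 56
Teal: 6×0 + 8×4 + 8×1 + 6×3 = 58
Pink: 6×3 + 8×2 + 8×2 + 6×0 = 50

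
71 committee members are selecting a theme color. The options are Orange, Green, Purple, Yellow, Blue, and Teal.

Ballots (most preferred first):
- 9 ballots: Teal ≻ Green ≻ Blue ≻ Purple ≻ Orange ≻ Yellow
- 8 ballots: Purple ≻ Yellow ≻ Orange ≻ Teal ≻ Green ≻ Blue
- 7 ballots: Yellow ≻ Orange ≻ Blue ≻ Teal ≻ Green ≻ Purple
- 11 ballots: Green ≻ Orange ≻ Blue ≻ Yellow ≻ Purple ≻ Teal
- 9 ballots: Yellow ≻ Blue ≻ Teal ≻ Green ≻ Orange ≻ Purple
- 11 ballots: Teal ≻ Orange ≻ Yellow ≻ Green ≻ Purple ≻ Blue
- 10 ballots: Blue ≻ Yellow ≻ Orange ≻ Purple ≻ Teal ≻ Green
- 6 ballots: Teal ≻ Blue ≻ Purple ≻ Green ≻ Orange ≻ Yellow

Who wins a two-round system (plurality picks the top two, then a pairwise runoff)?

Yellow

Round 1 first-place votes: Orange 0, Green 11, Purple 8, Yellow 16, Blue 10, Teal 26. Teal and Yellow advance.
Runoff: Teal is ranked above Yellow on 26 ballots, Yellow above Teal on 45.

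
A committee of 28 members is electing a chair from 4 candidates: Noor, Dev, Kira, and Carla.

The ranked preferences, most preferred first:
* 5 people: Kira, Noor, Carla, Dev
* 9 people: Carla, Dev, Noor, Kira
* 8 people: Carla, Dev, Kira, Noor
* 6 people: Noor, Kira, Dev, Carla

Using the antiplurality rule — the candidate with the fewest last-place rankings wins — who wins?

Last-place votes: Noor 8, Dev 5, Kira 9, Carla 6.

Dev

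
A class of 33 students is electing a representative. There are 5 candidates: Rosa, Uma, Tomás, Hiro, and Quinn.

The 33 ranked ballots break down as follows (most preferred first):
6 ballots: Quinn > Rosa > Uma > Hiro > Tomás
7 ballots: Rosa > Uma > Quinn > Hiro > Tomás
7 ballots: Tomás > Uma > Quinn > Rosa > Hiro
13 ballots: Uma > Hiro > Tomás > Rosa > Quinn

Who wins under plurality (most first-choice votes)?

Uma

First-place votes: Rosa 7, Uma 13, Tomás 7, Hiro 0, Quinn 6.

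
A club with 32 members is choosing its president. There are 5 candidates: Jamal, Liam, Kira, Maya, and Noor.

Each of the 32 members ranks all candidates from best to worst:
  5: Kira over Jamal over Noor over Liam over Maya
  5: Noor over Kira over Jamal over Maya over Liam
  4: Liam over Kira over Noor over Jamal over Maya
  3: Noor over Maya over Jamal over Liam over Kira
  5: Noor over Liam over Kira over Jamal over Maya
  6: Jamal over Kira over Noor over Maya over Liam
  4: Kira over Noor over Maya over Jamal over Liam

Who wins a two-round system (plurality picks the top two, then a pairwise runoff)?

Kira

Round 1 first-place votes: Jamal 6, Liam 4, Kira 9, Maya 0, Noor 13. Noor and Kira advance.
Runoff: Noor is ranked above Kira on 13 ballots, Kira above Noor on 19.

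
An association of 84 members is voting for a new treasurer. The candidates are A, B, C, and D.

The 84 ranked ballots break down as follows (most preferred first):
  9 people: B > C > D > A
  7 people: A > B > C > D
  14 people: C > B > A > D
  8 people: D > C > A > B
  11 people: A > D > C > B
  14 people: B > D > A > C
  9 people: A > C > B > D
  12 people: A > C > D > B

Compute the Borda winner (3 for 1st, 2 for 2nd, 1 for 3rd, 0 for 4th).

A: 9×0 + 7×3 + 14×1 + 8×1 + 11×3 + 14×1 + 9×3 + 12×3 = 153
B: 9×3 + 7×2 + 14×2 + 8×0 + 11×0 + 14×3 + 9×1 + 12×0 = 120
C: 9×2 + 7×1 + 14×3 + 8×2 + 11×1 + 14×0 + 9×2 + 12×2 = 136
D: 9×1 + 7×0 + 14×0 + 8×3 + 11×2 + 14×2 + 9×0 + 12×1 = 95

A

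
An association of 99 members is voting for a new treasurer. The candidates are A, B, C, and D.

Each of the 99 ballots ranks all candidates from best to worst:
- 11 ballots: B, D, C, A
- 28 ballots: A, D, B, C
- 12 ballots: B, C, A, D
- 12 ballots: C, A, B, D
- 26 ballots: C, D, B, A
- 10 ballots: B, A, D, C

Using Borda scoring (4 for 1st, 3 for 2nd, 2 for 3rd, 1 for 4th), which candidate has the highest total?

A: 11×1 + 28×4 + 12×2 + 12×3 + 26×1 + 10×3 = 239
B: 11×4 + 28×2 + 12×4 + 12×2 + 26×2 + 10×4 = 264
C: 11×2 + 28×1 + 12×3 + 12×4 + 26×4 + 10×1 = 248
D: 11×3 + 28×3 + 12×1 + 12×1 + 26×3 + 10×2 = 239

B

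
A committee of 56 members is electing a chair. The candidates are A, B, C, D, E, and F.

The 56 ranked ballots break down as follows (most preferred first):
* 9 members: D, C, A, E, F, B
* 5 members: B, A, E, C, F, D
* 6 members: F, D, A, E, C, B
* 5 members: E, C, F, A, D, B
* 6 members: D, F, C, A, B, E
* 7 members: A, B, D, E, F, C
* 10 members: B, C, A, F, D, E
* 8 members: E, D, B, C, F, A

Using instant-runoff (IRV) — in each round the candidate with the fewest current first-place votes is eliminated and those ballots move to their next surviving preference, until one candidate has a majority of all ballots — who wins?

Round 1: A 7, B 15, C 0, D 15, E 13, F 6. C eliminated.
Round 2: A 7, B 15, D 15, E 13, F 6. F eliminated.
Round 3: A 7, B 15, D 21, E 13. A eliminated.
Round 4: B 22, D 21, E 13. E eliminated.
Round 5: B 22, D 34. D has a majority (≥29).

D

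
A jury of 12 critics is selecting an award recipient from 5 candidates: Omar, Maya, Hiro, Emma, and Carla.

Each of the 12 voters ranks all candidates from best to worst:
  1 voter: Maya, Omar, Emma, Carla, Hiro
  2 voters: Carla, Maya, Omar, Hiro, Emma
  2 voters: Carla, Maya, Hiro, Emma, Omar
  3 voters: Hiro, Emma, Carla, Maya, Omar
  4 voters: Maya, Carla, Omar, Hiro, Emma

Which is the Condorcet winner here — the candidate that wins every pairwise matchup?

Carla vs Omar: 11–1
Carla vs Maya: 7–5
Carla vs Hiro: 9–3
Carla vs Emma: 8–4
Carla beats every other candidate.

Carla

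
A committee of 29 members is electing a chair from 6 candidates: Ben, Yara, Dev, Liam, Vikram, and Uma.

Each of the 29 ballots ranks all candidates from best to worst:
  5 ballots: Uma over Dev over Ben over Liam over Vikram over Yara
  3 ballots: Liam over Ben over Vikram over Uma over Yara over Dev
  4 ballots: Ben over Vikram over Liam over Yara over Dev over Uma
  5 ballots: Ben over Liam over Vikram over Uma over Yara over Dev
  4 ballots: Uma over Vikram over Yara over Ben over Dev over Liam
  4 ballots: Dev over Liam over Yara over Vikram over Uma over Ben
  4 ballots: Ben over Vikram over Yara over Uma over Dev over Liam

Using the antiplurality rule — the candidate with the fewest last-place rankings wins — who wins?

Last-place votes: Ben 4, Yara 5, Dev 8, Liam 8, Vikram 0, Uma 4.

Vikram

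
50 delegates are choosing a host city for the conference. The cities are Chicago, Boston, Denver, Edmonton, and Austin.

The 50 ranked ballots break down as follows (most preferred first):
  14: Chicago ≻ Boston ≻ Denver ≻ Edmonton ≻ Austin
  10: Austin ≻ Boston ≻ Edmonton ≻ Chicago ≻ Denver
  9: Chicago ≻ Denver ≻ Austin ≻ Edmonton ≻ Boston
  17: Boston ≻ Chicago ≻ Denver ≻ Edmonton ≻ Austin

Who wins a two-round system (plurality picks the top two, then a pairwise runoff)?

Boston

Round 1 first-place votes: Chicago 23, Boston 17, Denver 0, Edmonton 0, Austin 10. Chicago and Boston advance.
Runoff: Chicago is ranked above Boston on 23 ballots, Boston above Chicago on 27.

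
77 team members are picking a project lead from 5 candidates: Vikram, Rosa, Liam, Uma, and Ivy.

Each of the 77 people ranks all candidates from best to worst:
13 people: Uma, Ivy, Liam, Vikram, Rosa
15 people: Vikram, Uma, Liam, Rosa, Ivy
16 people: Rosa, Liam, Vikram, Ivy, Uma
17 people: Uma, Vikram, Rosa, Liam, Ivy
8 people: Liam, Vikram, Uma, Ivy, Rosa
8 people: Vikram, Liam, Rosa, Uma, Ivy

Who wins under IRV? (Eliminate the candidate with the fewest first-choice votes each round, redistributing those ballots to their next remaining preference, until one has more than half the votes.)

Round 1: Vikram 23, Rosa 16, Liam 8, Uma 30, Ivy 0. Ivy eliminated.
Round 2: Vikram 23, Rosa 16, Liam 8, Uma 30. Liam eliminated.
Round 3: Vikram 31, Rosa 16, Uma 30. Rosa eliminated.
Round 4: Vikram 47, Uma 30. Vikram has a majority (≥39).

Vikram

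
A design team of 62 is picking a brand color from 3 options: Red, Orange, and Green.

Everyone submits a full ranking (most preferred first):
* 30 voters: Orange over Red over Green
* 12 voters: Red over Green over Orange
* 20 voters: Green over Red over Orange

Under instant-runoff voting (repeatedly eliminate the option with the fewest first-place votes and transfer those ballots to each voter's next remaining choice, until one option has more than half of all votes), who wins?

Round 1: Red 12, Orange 30, Green 20. Red eliminated.
Round 2: Orange 30, Green 32. Green has a majority (≥32).

Green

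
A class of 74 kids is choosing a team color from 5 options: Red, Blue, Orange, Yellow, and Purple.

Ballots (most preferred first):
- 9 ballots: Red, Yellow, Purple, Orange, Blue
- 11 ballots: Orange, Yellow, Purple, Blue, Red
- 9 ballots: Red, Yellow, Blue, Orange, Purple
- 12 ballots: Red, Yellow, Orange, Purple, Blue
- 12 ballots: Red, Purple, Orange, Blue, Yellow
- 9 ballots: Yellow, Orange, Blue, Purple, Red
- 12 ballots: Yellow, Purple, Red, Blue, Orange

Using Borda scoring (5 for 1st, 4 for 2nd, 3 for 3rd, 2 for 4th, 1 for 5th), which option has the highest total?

Red: 9×5 + 11×1 + 9×5 + 12×5 + 12×5 + 9×1 + 12×3 = 266
Blue: 9×1 + 11×2 + 9×3 + 12×1 + 12×2 + 9×3 + 12×2 = 145
Orange: 9×2 + 11×5 + 9×2 + 12×3 + 12×3 + 9×4 + 12×1 = 211
Yellow: 9×4 + 11×4 + 9×4 + 12×4 + 12×1 + 9×5 + 12×5 = 281
Purple: 9×3 + 11×3 + 9×1 + 12×2 + 12×4 + 9×2 + 12×4 = 207

Yellow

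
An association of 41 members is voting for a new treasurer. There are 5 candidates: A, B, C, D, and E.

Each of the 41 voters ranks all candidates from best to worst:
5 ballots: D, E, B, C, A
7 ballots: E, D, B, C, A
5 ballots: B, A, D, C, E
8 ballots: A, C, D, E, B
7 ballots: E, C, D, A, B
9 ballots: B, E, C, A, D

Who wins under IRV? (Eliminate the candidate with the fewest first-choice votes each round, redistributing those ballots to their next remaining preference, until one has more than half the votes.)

Round 1: A 8, B 14, C 0, D 5, E 14. C eliminated.
Round 2: A 8, B 14, D 5, E 14. D eliminated.
Round 3: A 8, B 14, E 19. A eliminated.
Round 4: B 14, E 27. E has a majority (≥21).

E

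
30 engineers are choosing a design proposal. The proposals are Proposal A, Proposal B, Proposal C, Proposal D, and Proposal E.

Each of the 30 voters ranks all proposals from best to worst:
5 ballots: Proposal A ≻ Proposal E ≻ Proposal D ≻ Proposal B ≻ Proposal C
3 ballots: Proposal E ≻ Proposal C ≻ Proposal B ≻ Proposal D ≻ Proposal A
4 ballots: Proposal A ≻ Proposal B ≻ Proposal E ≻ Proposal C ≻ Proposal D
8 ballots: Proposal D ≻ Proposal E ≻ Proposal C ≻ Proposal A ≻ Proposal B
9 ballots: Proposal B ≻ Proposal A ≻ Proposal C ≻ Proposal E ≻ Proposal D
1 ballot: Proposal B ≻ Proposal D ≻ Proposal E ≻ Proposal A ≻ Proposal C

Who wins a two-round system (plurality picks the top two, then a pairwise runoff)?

Proposal A

Round 1 first-place votes: Proposal A 9, Proposal B 10, Proposal C 0, Proposal D 8, Proposal E 3. Proposal B and Proposal A advance.
Runoff: Proposal B is ranked above Proposal A on 13 ballots, Proposal A above Proposal B on 17.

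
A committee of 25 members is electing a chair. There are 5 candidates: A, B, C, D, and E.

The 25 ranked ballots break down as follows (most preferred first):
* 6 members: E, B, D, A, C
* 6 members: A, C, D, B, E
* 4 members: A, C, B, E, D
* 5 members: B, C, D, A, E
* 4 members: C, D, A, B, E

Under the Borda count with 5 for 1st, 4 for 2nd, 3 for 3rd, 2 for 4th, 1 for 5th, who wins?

C

A: 6×2 + 6×5 + 4×5 + 5×2 + 4×3 = 84
B: 6×4 + 6×2 + 4×3 + 5×5 + 4×2 = 81
C: 6×1 + 6×4 + 4×4 + 5×4 + 4×5 = 86
D: 6×3 + 6×3 + 4×1 + 5×3 + 4×4 = 71
E: 6×5 + 6×1 + 4×2 + 5×1 + 4×1 = 53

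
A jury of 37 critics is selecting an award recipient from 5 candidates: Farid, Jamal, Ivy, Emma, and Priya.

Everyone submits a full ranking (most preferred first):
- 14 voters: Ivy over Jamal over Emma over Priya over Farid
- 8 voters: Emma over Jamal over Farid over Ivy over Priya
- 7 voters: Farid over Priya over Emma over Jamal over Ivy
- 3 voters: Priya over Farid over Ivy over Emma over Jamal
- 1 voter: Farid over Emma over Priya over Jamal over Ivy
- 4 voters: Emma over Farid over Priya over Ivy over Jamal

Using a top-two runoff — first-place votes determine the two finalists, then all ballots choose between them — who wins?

Emma

Round 1 first-place votes: Farid 8, Jamal 0, Ivy 14, Emma 12, Priya 3. Ivy and Emma advance.
Runoff: Ivy is ranked above Emma on 17 ballots, Emma above Ivy on 20.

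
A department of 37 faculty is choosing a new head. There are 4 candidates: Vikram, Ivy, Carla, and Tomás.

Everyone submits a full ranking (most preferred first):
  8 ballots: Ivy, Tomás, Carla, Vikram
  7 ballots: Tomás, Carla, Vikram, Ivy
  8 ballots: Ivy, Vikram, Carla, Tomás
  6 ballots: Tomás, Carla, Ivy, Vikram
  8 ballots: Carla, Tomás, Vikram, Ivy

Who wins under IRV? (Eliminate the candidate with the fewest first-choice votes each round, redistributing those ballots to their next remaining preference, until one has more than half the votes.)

Round 1: Vikram 0, Ivy 16, Carla 8, Tomás 13. Vikram eliminated.
Round 2: Ivy 16, Carla 8, Tomás 13. Carla eliminated.
Round 3: Ivy 16, Tomás 21. Tomás has a majority (≥19).

Tomás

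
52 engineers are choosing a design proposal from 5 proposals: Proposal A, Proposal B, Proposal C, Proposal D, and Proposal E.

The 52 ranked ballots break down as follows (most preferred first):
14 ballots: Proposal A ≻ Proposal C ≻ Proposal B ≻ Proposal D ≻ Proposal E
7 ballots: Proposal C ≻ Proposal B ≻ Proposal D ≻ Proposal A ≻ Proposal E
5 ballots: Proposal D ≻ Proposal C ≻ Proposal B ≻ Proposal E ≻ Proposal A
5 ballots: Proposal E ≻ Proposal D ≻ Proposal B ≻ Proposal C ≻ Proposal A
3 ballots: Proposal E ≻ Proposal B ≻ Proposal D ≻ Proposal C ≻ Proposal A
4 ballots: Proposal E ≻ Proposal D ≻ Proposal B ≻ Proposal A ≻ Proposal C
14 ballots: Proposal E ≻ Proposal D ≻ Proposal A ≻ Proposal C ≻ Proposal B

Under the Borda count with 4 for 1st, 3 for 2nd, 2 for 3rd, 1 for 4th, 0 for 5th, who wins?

Proposal A: 14×4 + 7×1 + 5×0 + 5×0 + 3×0 + 4×1 + 14×2 = 95
Proposal B: 14×2 + 7×3 + 5×2 + 5×2 + 3×3 + 4×2 + 14×0 = 86
Proposal C: 14×3 + 7×4 + 5×3 + 5×1 + 3×1 + 4×0 + 14×1 = 107
Proposal D: 14×1 + 7×2 + 5×4 + 5×3 + 3×2 + 4×3 + 14×3 = 123
Proposal E: 14×0 + 7×0 + 5×1 + 5×4 + 3×4 + 4×4 + 14×4 = 109

Proposal D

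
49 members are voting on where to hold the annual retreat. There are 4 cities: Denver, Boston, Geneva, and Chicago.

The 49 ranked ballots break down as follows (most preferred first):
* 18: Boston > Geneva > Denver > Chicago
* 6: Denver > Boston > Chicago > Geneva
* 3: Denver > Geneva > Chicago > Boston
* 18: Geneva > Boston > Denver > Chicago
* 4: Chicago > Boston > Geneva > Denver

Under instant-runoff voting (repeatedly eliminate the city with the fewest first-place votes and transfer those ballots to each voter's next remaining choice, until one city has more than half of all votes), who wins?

Round 1: Denver 9, Boston 18, Geneva 18, Chicago 4. Chicago eliminated.
Round 2: Denver 9, Boston 22, Geneva 18. Denver eliminated.
Round 3: Boston 28, Geneva 21. Boston has a majority (≥25).

Boston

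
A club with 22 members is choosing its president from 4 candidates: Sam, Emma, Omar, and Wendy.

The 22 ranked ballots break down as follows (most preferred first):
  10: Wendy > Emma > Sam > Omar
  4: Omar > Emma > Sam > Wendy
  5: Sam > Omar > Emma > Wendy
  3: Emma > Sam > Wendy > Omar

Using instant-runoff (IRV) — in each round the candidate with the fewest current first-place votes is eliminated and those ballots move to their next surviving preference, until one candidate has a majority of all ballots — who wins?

Round 1: Sam 5, Emma 3, Omar 4, Wendy 10. Emma eliminated.
Round 2: Sam 8, Omar 4, Wendy 10. Omar eliminated.
Round 3: Sam 12, Wendy 10. Sam has a majority (≥12).

Sam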